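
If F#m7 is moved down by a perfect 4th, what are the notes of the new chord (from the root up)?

C#  E  G#  B

F# down a perfect 4th → C#. New chord: C# minor seventh.
- root: C#
- minor 3rd: E
- perfect 5th: G#
- minor 7th: B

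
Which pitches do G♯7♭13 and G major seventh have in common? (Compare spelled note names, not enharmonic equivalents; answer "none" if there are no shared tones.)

G♯7♭13 = G♯, B♯, D♯, F♯, E.
G major seventh = G, B, D, F♯.
Shared: F♯.

F♯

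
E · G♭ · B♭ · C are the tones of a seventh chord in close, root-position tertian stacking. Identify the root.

C

Arranged so that each adjacent pair is a third by letter name: C – E – G♭ – B♭.
The bottom of that stack, C, is the root (this is C dominant seventh flat five).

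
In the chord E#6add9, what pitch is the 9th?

F##

Root of E#6add9 = E#. The 9th is a major 9th: E# up a major 9th → F##.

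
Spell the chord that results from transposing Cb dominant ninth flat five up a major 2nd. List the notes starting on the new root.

A major 2nd up from C-flat is D-flat, so the new chord is D-flat dominant ninth flat five.
- root: D-flat
- major 3rd: F
- diminished 5th: A-double-flat
- minor 7th: C-flat
- major 9th: E-flat

D-flat  F  A-double-flat  C-flat  E-flat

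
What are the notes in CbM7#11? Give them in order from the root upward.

CbM7#11 is a major seventh sharp eleven built on Cb.
Cb — root
Eb — major 3rd
Gb — perfect 5th
Bb — major 7th
F — augmented 11th

Cb Eb Gb Bb F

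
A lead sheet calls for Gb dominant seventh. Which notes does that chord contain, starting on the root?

Gb dominant seventh is a dominant seventh built on Gb.
- root: Gb
- major 3rd: Bb
- perfect 5th: Db
- minor 7th: Fb

Gb  Bb  Db  Fb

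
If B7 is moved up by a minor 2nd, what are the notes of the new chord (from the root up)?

B up a minor 2nd → C. New chord: C dominant seventh.
root → C
3rd (major 3rd) → E
5th (perfect 5th) → G
7th (minor 7th) → Bb

C – E – G – Bb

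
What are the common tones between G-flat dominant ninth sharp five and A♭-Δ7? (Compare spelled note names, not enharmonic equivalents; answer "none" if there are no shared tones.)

Ab

G-flat dominant ninth sharp five: Gb Bb D Fb Ab
A♭-Δ7: Ab Cb Eb G
Common to both → Ab.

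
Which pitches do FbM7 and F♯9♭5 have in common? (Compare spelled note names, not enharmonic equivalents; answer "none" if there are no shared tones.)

FbM7 = Fb, Ab, Cb, Eb.
F♯9♭5 = F#, A#, C, E, G#.
Shared: none.

none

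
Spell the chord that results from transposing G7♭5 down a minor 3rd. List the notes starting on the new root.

A minor 3rd down from G is E, so the new chord is E dominant seventh flat five.
- root: E
- major 3rd: G#
- diminished 5th: Bb
- minor 7th: D

E – G# – Bb – D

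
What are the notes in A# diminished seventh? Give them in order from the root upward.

A# diminished seventh is a diminished seventh built on A#.
Root: A#
Minor 3rd (3rd): C#
Diminished 5th (5th): E
Diminished 7th (7th): G

A# C# E G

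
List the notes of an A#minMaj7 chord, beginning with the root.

Root A#, quality minor-major seventh:
root → A#
3rd (minor 3rd) → C#
5th (perfect 5th) → E#
7th (major 7th) → G##

A# C# E# G##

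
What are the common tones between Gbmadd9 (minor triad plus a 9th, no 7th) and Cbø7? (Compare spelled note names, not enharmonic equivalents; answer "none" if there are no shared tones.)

Gbmadd9 = Gb, Bbb, Db, Ab.
Cbø7 = Cb, Ebb, Gbb, Bbb.
Shared: Bbb.

Bbb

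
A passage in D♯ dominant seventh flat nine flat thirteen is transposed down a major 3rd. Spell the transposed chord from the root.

D♯ down a major 3rd → B. New chord: B dominant seventh flat nine flat thirteen.
root → B
3rd (major 3rd) → D♯
5th (perfect 5th) → F♯
7th (minor 7th) → A
9th (minor 9th) → C
13th (minor 13th) → G

B D♯ F♯ A C G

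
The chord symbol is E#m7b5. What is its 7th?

E#m7b5 is built on E♯; its 7th is a minor 7th above the root.
A seventh above E uses the letter D, and the minor 7th above E♯ is D♯.

D♯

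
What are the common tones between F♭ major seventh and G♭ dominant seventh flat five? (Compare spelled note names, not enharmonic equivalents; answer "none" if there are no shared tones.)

F♭ major seventh = Fb, Ab, Cb, Eb.
G♭ dominant seventh flat five = Gb, Bb, Dbb, Fb.
Shared: Fb.

Fb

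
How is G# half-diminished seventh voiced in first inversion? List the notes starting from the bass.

In root position, G# half-diminished seventh is G-sharp–B–D–F-sharp.
First inversion puts the third (B) in the bass.

B, D, F-sharp, G-sharp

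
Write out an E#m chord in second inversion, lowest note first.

B♯, E♯, G♯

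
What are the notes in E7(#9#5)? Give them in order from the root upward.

E, G#, B#, D, F##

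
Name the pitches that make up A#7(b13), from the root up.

A# C## E# G# F#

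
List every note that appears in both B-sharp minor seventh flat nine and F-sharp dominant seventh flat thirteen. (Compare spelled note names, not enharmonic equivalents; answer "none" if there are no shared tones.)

B-sharp minor seventh flat nine = B-sharp, D-sharp, F-double-sharp, A-sharp, C-sharp.
F-sharp dominant seventh flat thirteen = F-sharp, A-sharp, C-sharp, E, D.
Shared: A-sharp, C-sharp.

A-sharp C-sharp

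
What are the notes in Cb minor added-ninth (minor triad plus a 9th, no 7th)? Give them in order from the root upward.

Root C-flat, quality minor added-ninth:
C-flat — root
E-double-flat — minor 3rd
G-flat — perfect 5th
D-flat — major 9th

C-flat E-double-flat G-flat D-flat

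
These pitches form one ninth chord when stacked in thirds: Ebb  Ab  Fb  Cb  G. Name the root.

Stacking in thirds gives Fb – Ab – Cb – Ebb – G, so Fb is the root — Fb dominant seventh sharp nine.

Fb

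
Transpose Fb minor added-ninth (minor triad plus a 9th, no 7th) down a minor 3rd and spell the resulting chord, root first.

A minor 3rd down from F-flat is D-flat, so the new chord is D-flat minor added-ninth.
D-flat — root
F-flat — minor 3rd
A-flat — perfect 5th
E-flat — major 9th

D-flat – F-flat – A-flat – E-flat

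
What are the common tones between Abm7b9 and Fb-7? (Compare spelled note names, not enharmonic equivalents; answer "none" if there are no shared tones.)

Cb

Abm7b9: Ab Cb Eb Gb Bbb
Fb-7: Fb Abb Cb Ebb
Common to both → Cb.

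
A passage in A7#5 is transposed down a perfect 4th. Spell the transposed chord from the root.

A down a perfect 4th → E. New chord: E augmented seventh.
root → E
3rd (major 3rd) → G♯
5th (augmented 5th) → B♯
7th (minor 7th) → D

E – G♯ – B♯ – D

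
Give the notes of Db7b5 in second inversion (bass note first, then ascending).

Db7b5 = Db–F–Abb–Cb; second inversion → fifth (Abb) lowest.

Abb, Cb, Db, F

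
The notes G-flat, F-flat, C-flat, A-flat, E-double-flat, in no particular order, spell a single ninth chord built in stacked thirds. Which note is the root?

Stacking in thirds gives F-flat – A-flat – C-flat – E-double-flat – G-flat, so F-flat is the root — F-flat dominant ninth.

F-flat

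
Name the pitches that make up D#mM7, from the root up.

D#mM7: minor-major seventh on D#.
root → D#
3rd (minor 3rd) → F#
5th (perfect 5th) → A#
7th (major 7th) → C##

D#, F#, A#, C##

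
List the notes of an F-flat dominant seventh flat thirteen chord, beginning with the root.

F-flat dominant seventh flat thirteen is a dominant seventh flat thirteen built on F♭.
Root: F♭
Major 3rd (3rd): A♭
Perfect 5th (5th): C♭
Minor 7th (7th): E𝄫
Minor 13th (13th): D𝄫

F♭ A♭ C♭ E𝄫 D𝄫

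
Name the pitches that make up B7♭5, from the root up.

B, D#, F, A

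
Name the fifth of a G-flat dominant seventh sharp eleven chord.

D-flat

G-flat dominant seventh sharp eleven is built on G-flat; its 5th is a perfect 5th above the root.
A fifth above G uses the letter D, and the perfect 5th above G-flat is D-flat.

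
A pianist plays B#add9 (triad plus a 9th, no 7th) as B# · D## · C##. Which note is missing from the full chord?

The full B#add9 chord is B#, D##, F##, C##.
Comparing with the voicing, the perfect 5th (5th) — F## — is absent.

F##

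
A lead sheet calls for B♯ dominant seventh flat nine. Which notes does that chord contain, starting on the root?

Root B♯, quality dominant seventh flat nine:
Root: B♯
Major 3rd (3rd): D𝄪
Perfect 5th (5th): F𝄪
Minor 7th (7th): A♯
Minor 9th (9th): C♯

B♯ D𝄪 F𝄪 A♯ C♯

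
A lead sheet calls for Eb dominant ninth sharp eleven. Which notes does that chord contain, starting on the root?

Root E-flat, quality dominant ninth sharp eleven:
E-flat — root
G — major 3rd
B-flat — perfect 5th
D-flat — minor 7th
F — major 9th
A — augmented 11th

E-flat – G – B-flat – D-flat – F – A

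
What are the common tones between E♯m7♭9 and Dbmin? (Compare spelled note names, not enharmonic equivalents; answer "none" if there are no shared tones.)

none

E♯m7♭9 = E#, G#, B#, D#, F#.
Dbmin = Db, Fb, Ab.
Shared: none.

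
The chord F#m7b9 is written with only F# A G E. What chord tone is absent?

C#

F#m7b9 = F#, A, C#, E, G. The voicing lacks the 5th (perfect 5th), C#.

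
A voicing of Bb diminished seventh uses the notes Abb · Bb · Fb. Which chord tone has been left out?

Db

The full Bb diminished seventh chord is Bb, Db, Fb, Abb.
Comparing with the voicing, the minor 3rd (3rd) — Db — is absent.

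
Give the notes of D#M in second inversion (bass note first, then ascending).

A#  D#  F##

In root position, D#M is D#–F##–A#.
Second inversion puts the fifth (A#) in the bass.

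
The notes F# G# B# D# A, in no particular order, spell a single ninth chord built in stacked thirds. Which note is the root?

G#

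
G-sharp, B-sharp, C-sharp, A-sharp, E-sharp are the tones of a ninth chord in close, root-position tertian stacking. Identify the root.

A-sharp

Arranged so that each adjacent pair is a third by letter name: A-sharp – C-sharp – E-sharp – G-sharp – B-sharp.
The bottom of that stack, A-sharp, is the root (this is A-sharp minor ninth).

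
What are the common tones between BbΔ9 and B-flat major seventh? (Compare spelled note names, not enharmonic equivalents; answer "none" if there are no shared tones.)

BbΔ9 = B♭, D, F, A, C.
B-flat major seventh = B♭, D, F, A.
Shared: B♭, D, F, A.

B♭, D, F, A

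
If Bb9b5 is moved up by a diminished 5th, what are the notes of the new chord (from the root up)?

Fb  Ab  Cbb  Ebb  Gb

Bb up a diminished 5th → Fb. New chord: Fb dominant ninth flat five.
- root: Fb
- major 3rd: Ab
- diminished 5th: Cbb
- minor 7th: Ebb
- major 9th: Gb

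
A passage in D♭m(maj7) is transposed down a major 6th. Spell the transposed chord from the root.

A major 6th down from Db is Fb, so the new chord is Fb minor-major seventh.
root → Fb
3rd (minor 3rd) → Abb
5th (perfect 5th) → Cb
7th (major 7th) → Eb

Fb, Abb, Cb, Eb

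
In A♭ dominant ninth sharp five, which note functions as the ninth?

Bb

A♭ dominant ninth sharp five is built on Ab; its 9th is a major 9th above the root.
A second above A uses the letter B, and the major 9th above Ab is Bb.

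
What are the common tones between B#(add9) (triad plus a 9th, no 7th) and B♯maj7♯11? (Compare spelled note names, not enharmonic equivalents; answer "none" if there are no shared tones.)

B#(add9) = B#, D##, F##, C##.
B♯maj7♯11 = B#, D##, F##, A##, E##.
Shared: B#, D##, F##.

B# D## F##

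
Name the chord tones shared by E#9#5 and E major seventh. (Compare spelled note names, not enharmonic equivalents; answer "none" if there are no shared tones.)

D♯

E#9#5: E♯ G𝄪 B𝄪 D♯ F𝄪
E major seventh: E G♯ B D♯
Common to both → D♯.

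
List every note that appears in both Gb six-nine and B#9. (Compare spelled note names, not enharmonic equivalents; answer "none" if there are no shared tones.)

none

Gb six-nine: Gb Bb Db Eb Ab
B#9: B# D## F## A# C##
Common to both → none.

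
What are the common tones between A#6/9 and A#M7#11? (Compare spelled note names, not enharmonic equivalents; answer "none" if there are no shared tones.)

A#6/9: A# C## E# F## B#
A#M7#11: A# C## E# G## D##
Common to both → A#, C##, E#.

A#, C##, E#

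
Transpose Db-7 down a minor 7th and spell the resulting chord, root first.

Db down a minor 7th → Eb. New chord: Eb minor seventh.
Eb — root
Gb — minor 3rd
Bb — perfect 5th
Db — minor 7th

Eb Gb Bb Db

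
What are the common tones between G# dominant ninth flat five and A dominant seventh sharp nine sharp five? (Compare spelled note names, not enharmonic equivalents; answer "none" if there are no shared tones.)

B-sharp

G# dominant ninth flat five = G-sharp, B-sharp, D, F-sharp, A-sharp.
A dominant seventh sharp nine sharp five = A, C-sharp, E-sharp, G, B-sharp.
Shared: B-sharp.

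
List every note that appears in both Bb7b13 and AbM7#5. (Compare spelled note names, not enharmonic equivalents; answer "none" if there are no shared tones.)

Bb7b13: Bb D F Ab Gb
AbM7#5: Ab C E G
Common to both → Ab.

Ab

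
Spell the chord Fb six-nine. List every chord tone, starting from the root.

Fb six-nine: six-nine on F-flat.
F-flat — root
A-flat — major 3rd
C-flat — perfect 5th
D-flat — major 6th
G-flat — major 9th

F-flat, A-flat, C-flat, D-flat, G-flat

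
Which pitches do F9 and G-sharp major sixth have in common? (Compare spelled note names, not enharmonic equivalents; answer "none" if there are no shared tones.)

none

F9 = F, A, C, E♭, G.
G-sharp major sixth = G♯, B♯, D♯, E♯.
Shared: none.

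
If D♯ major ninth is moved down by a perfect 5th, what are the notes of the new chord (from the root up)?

G♯  B♯  D♯  F𝄪  A♯

A perfect 5th down from D♯ is G♯, so the new chord is G♯ major ninth.
G♯ — root
B♯ — major 3rd
D♯ — perfect 5th
F𝄪 — major 7th
A♯ — major 9th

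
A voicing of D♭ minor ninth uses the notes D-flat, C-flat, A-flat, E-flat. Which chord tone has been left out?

D♭ minor ninth = D-flat, F-flat, A-flat, C-flat, E-flat. The voicing lacks the 3rd (minor 3rd), F-flat.

F-flat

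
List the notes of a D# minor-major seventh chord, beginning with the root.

D#, F#, A#, C##

D# minor-major seventh is a minor-major seventh built on D#.
D# — root
F# — minor 3rd
A# — perfect 5th
C## — major 7th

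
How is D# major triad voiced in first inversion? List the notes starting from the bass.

F-double-sharp  A-sharp  D-sharp

D# major triad = D-sharp–F-double-sharp–A-sharp; first inversion → third (F-double-sharp) lowest.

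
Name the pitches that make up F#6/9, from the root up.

F#, A#, C#, D#, G#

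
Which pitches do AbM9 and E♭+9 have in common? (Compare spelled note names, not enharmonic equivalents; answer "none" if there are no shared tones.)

AbM9: A♭ C E♭ G B♭
E♭+9: E♭ G B D♭ F
Common to both → E♭, G.

E♭ G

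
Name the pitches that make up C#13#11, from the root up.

C#13#11 is a dominant thirteenth sharp eleven built on C#.
- root: C#
- major 3rd: E#
- perfect 5th: G#
- minor 7th: B
- major 9th: D#
- augmented 11th: F##
- major 13th: A#

C# – E# – G# – B – D# – F## – A#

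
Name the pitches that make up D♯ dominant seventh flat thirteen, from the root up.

D♯ dominant seventh flat thirteen: dominant seventh flat thirteen on D-sharp.
D-sharp — root
F-double-sharp — major 3rd
A-sharp — perfect 5th
C-sharp — minor 7th
B — minor 13th

D-sharp F-double-sharp A-sharp C-sharp B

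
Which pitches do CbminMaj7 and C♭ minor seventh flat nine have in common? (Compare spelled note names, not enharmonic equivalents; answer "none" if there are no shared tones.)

Cb, Ebb, Gb

CbminMaj7 = Cb, Ebb, Gb, Bb.
C♭ minor seventh flat nine = Cb, Ebb, Gb, Bbb, Dbb.
Shared: Cb, Ebb, Gb.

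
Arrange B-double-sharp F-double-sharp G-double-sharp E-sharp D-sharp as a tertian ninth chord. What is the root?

Stacking in thirds gives E-sharp – G-double-sharp – B-double-sharp – D-sharp – F-double-sharp, so E-sharp is the root — E-sharp dominant ninth sharp five.

E-sharp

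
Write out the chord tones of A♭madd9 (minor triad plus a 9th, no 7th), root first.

Ab – Cb – Eb – Bb

Root Ab, quality minor added-ninth:
Ab — root
Cb — minor 3rd
Eb — perfect 5th
Bb — major 9th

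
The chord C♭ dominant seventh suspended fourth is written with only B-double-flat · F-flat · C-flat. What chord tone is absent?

C♭ dominant seventh suspended fourth = C-flat, F-flat, G-flat, B-double-flat. The voicing lacks the 5th (perfect 5th), G-flat.

G-flat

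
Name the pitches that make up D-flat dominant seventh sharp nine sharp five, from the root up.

Db, F, A, Cb, E

Root Db, quality dominant seventh sharp nine sharp five:
Db — root
F — major 3rd
A — augmented 5th
Cb — minor 7th
E — augmented 9th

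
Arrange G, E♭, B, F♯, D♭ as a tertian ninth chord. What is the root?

Arranged so that each adjacent pair is a third by letter name: E♭ – G – B – D♭ – F♯.
The bottom of that stack, E♭, is the root (this is E♭ dominant seventh sharp nine sharp five).

E♭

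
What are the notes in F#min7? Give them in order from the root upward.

F#, A, C#, E

F#min7: minor seventh on F#.
root → F#
3rd (minor 3rd) → A
5th (perfect 5th) → C#
7th (minor 7th) → E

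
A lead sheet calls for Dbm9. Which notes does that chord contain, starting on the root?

Db, Fb, Ab, Cb, Eb

Dbm9: minor ninth on Db.
Root: Db
Minor 3rd (3rd): Fb
Perfect 5th (5th): Ab
Minor 7th (7th): Cb
Major 9th (9th): Eb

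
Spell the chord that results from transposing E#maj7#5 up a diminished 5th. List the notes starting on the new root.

B D# F## A#

E# up a diminished 5th → B. New chord: B augmented major seventh.
Root: B
Major 3rd (3rd): D#
Augmented 5th (5th): F##
Major 7th (7th): A#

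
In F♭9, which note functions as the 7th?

F♭9 is built on Fb; its 7th is a minor 7th above the root.
A seventh above F uses the letter E, and the minor 7th above Fb is Ebb.

Ebb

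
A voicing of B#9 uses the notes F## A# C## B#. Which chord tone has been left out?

D##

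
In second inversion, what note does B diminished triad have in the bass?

F

B diminished triad = B–D–F. Second inversion → fifth in the bass = F.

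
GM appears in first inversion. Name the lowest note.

B

GM in root position is G–B–D.
First inversion places the third in the bass, which is B.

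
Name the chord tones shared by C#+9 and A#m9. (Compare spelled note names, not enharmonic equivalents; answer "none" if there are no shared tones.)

C#+9 = C#, E#, G##, B, D#.
A#m9 = A#, C#, E#, G#, B#.
Shared: C#, E#.

C#, E#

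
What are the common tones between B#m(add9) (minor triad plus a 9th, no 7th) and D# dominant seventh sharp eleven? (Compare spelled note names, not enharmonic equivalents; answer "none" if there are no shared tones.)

D# F##

B#m(add9): B# D# F## C##
D# dominant seventh sharp eleven: D# F## A# C# G##
Common to both → D#, F##.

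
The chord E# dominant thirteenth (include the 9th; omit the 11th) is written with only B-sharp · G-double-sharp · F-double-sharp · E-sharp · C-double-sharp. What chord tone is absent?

D-sharp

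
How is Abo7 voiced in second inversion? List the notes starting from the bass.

Ebb, Gbb, Ab, Cb

Abo7 = Ab–Cb–Ebb–Gbb; second inversion → fifth (Ebb) lowest.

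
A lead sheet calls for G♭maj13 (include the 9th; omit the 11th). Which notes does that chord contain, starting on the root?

Gb – Bb – Db – F – Ab – Eb

G♭maj13 is a major thirteenth built on Gb.
Root: Gb
Major 3rd (3rd): Bb
Perfect 5th (5th): Db
Major 7th (7th): F
Major 9th (9th): Ab
Major 13th (13th): Eb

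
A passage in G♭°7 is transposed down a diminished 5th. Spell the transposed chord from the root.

C – Eb – Gb – Bbb

Gb down a diminished 5th → C. New chord: C diminished seventh.
Root: C
Minor 3rd (3rd): Eb
Diminished 5th (5th): Gb
Diminished 7th (7th): Bbb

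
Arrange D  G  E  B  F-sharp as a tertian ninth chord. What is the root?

Arranged so that each adjacent pair is a third by letter name: E – G – B – D – F-sharp.
The bottom of that stack, E, is the root (this is E minor ninth).

E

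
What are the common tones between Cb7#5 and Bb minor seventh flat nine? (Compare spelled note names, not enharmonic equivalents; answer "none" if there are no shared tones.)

Cb7#5: C♭ E♭ G B𝄫
Bb minor seventh flat nine: B♭ D♭ F A♭ C♭
Common to both → C♭.

C♭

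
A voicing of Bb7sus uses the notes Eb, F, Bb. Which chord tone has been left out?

Ab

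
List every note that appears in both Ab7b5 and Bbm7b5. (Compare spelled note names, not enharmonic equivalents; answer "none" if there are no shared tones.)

Ab7b5: Ab C Ebb Gb
Bbm7b5: Bb Db Fb Ab
Common to both → Ab.

Ab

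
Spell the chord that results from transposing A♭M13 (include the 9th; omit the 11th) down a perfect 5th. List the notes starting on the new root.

Db, F, Ab, C, Eb, Bb

Ab down a perfect 5th → Db. New chord: Db major thirteenth.
Root: Db
Major 3rd (3rd): F
Perfect 5th (5th): Ab
Major 7th (7th): C
Major 9th (9th): Eb
Major 13th (13th): Bb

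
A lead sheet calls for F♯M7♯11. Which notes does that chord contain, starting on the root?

F#, A#, C#, E#, B#

F♯M7♯11: major seventh sharp eleven on F#.
root → F#
3rd (major 3rd) → A#
5th (perfect 5th) → C#
7th (major 7th) → E#
11th (augmented 11th) → B#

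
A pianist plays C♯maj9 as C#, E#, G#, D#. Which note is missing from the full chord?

The full C♯maj9 chord is C#, E#, G#, B#, D#.
Comparing with the voicing, the major 7th (7th) — B# — is absent.

B#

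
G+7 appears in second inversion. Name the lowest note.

D#

G+7 = G–B–D#–F. Second inversion → fifth in the bass = D#.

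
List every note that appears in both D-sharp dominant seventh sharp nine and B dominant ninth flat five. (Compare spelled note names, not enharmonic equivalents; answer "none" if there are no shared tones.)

D-sharp, C-sharp

D-sharp dominant seventh sharp nine = D-sharp, F-double-sharp, A-sharp, C-sharp, E-double-sharp.
B dominant ninth flat five = B, D-sharp, F, A, C-sharp.
Shared: D-sharp, C-sharp.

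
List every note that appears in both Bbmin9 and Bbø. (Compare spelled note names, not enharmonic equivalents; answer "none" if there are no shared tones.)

B♭, D♭, A♭

Bbmin9: B♭ D♭ F A♭ C
Bbø: B♭ D♭ F♭ A♭
Common to both → B♭, D♭, A♭.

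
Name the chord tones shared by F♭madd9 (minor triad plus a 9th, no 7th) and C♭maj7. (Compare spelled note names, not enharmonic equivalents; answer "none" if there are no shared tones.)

F♭madd9 = Fb, Abb, Cb, Gb.
C♭maj7 = Cb, Eb, Gb, Bb.
Shared: Cb, Gb.

Cb  Gb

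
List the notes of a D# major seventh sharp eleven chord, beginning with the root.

D# – F## – A# – C## – G##

Root D#, quality major seventh sharp eleven:
root → D#
3rd (major 3rd) → F##
5th (perfect 5th) → A#
7th (major 7th) → C##
11th (augmented 11th) → G##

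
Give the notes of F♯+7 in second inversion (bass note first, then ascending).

In root position, F♯+7 is F♯–A♯–C𝄪–E.
Second inversion puts the fifth (C𝄪) in the bass.

C𝄪  E  F♯  A♯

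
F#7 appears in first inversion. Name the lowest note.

A#

F#7 = F#–A#–C#–E. First inversion → third in the bass = A#.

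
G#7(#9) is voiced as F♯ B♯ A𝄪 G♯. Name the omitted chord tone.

G#7(#9) = G♯, B♯, D♯, F♯, A𝄪. The voicing lacks the 5th (perfect 5th), D♯.

D♯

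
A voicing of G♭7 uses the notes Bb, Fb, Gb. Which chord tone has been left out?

The full G♭7 chord is Gb, Bb, Db, Fb.
Comparing with the voicing, the perfect 5th (5th) — Db — is absent.

Db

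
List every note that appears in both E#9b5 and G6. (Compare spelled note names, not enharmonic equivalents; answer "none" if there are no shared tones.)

E#9b5 = E#, G##, B, D#, F##.
G6 = G, B, D, E.
Shared: B.

B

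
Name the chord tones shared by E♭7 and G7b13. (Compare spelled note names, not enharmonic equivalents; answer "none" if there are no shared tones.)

E♭7 = Eb, G, Bb, Db.
G7b13 = G, B, D, F, Eb.
Shared: Eb, G.

Eb – G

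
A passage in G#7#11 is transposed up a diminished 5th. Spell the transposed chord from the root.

Transposed root: G# → D (diminished 5th up). So we spell D dominant seventh sharp eleven:
Root: D
Major 3rd (3rd): F#
Perfect 5th (5th): A
Minor 7th (7th): C
Augmented 11th (11th): G#

D, F#, A, C, G#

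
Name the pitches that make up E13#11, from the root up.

E G# B D F# A# C#

Root E, quality dominant thirteenth sharp eleven:
Root: E
Major 3rd (3rd): G#
Perfect 5th (5th): B
Minor 7th (7th): D
Major 9th (9th): F#
Augmented 11th (11th): A#
Major 13th (13th): C#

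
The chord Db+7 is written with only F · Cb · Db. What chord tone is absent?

A

The full Db+7 chord is Db, F, A, Cb.
Comparing with the voicing, the augmented 5th (5th) — A — is absent.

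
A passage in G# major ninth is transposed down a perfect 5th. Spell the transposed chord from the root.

A perfect 5th down from G# is C#, so the new chord is C# major ninth.
Root: C#
Major 3rd (3rd): E#
Perfect 5th (5th): G#
Major 7th (7th): B#
Major 9th (9th): D#

C#, E#, G#, B#, D#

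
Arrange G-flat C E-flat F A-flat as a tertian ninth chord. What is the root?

F

Arranged so that each adjacent pair is a third by letter name: F – A-flat – C – E-flat – G-flat.
The bottom of that stack, F, is the root (this is F minor seventh flat nine).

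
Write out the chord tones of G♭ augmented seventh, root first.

G♭ augmented seventh: augmented seventh on G-flat.
root → G-flat
3rd (major 3rd) → B-flat
5th (augmented 5th) → D
7th (minor 7th) → F-flat

G-flat – B-flat – D – F-flat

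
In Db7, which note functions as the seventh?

Root of Db7 = Db. The 7th is a minor 7th: Db up a minor 7th → Cb.

Cb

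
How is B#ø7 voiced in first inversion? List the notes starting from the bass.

D# F# A# B#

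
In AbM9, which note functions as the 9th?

Bb

AbM9 is built on Ab; its 9th is a major 9th above the root.
A second above A uses the letter B, and the major 9th above Ab is Bb.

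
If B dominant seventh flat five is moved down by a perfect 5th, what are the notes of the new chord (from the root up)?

Transposed root: B → E (perfect 5th down). So we spell E dominant seventh flat five:
E — root
G# — major 3rd
Bb — diminished 5th
D — minor 7th

E, G#, Bb, D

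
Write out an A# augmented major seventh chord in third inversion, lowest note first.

A# augmented major seventh = A-sharp–C-double-sharp–E-double-sharp–G-double-sharp; third inversion → seventh (G-double-sharp) lowest.

G-double-sharp, A-sharp, C-double-sharp, E-double-sharp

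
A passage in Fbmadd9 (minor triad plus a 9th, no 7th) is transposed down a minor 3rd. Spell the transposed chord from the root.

Db  Fb  Ab  Eb

Transposed root: Fb → Db (minor 3rd down). So we spell Db minor added-ninth:
root → Db
3rd (minor 3rd) → Fb
5th (perfect 5th) → Ab
9th (major 9th) → Eb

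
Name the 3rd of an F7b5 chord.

F7b5 is built on F; its 3rd is a major 3rd above the root.
A third above F uses the letter A, and the major 3rd above F is A.

A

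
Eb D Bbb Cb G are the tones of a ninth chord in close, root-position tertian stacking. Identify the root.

Cb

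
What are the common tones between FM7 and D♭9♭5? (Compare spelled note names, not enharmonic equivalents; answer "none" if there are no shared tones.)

F

FM7 = F, A, C, E.
D♭9♭5 = Db, F, Abb, Cb, Eb.
Shared: F.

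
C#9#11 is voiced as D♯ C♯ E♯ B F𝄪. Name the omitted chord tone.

C#9#11 = C♯, E♯, G♯, B, D♯, F𝄪. The voicing lacks the 5th (perfect 5th), G♯.

G♯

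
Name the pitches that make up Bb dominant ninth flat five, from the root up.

Root B-flat, quality dominant ninth flat five:
Root: B-flat
Major 3rd (3rd): D
Diminished 5th (5th): F-flat
Minor 7th (7th): A-flat
Major 9th (9th): C

B-flat, D, F-flat, A-flat, C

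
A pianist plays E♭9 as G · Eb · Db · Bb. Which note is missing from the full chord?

The full E♭9 chord is Eb, G, Bb, Db, F.
Comparing with the voicing, the major 9th (9th) — F — is absent.

F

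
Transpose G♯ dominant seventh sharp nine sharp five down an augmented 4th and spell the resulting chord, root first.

G-sharp down an augmented 4th → D. New chord: D dominant seventh sharp nine sharp five.
D — root
F-sharp — major 3rd
A-sharp — augmented 5th
C — minor 7th
E-sharp — augmented 9th

D, F-sharp, A-sharp, C, E-sharp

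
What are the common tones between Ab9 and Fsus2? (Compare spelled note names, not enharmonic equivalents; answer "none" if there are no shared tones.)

Ab9: A♭ C E♭ G♭ B♭
Fsus2: F G C
Common to both → C.

C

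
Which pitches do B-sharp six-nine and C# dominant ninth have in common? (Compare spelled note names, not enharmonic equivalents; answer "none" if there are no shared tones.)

B-sharp six-nine = B#, D##, F##, G##, C##.
C# dominant ninth = C#, E#, G#, B, D#.
Shared: none.

none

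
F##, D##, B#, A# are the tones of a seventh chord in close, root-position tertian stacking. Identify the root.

B#

Stacking in thirds gives B# – D## – F## – A#, so B# is the root — B# dominant seventh.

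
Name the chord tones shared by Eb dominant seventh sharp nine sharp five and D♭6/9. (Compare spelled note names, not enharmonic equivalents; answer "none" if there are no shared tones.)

Eb dominant seventh sharp nine sharp five = Eb, G, B, Db, F#.
D♭6/9 = Db, F, Ab, Bb, Eb.
Shared: Eb, Db.

Eb  Db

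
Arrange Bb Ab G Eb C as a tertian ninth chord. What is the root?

Ab

Stacking in thirds gives Ab – C – Eb – G – Bb, so Ab is the root — Ab major ninth.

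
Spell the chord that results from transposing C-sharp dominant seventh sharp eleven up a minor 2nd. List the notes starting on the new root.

D, F-sharp, A, C, G-sharp

A minor 2nd up from C-sharp is D, so the new chord is D dominant seventh sharp eleven.
D — root
F-sharp — major 3rd
A — perfect 5th
C — minor 7th
G-sharp — augmented 11th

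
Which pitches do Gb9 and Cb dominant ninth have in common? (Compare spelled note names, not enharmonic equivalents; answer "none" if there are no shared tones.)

Gb, Db

Gb9: Gb Bb Db Fb Ab
Cb dominant ninth: Cb Eb Gb Bbb Db
Common to both → Gb, Db.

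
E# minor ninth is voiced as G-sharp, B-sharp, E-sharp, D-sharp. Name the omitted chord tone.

The full E# minor ninth chord is E-sharp, G-sharp, B-sharp, D-sharp, F-double-sharp.
Comparing with the voicing, the major 9th (9th) — F-double-sharp — is absent.

F-double-sharp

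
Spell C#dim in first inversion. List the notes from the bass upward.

E  G  C♯

C#dim = C♯–E–G; first inversion → third (E) lowest.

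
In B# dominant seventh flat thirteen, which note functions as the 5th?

F-double-sharp

B# dominant seventh flat thirteen is built on B-sharp; its 5th is a perfect 5th above the root.
A fifth above B uses the letter F, and the perfect 5th above B-sharp is F-double-sharp.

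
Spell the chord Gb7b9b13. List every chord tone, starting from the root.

Gb Bb Db Fb Abb Ebb

Root Gb, quality dominant seventh flat nine flat thirteen:
root → Gb
3rd (major 3rd) → Bb
5th (perfect 5th) → Db
7th (minor 7th) → Fb
9th (minor 9th) → Abb
13th (minor 13th) → Ebb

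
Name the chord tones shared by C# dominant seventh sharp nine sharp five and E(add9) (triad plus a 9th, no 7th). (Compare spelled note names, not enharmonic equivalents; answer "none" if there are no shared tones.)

C# dominant seventh sharp nine sharp five: C# E# G## B D##
E(add9): E G# B F#
Common to both → B.

B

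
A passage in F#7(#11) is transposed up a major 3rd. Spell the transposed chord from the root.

A major 3rd up from F# is A#, so the new chord is A# dominant seventh sharp eleven.
- root: A#
- major 3rd: C##
- perfect 5th: E#
- minor 7th: G#
- augmented 11th: D##

A# C## E# G# D##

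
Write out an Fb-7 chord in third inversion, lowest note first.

In root position, Fb-7 is Fb–Abb–Cb–Ebb.
Third inversion puts the seventh (Ebb) in the bass.

Ebb, Fb, Abb, Cb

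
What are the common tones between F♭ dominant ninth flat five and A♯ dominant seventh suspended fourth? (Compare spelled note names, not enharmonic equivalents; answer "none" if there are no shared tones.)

none

F♭ dominant ninth flat five = F-flat, A-flat, C-double-flat, E-double-flat, G-flat.
A♯ dominant seventh suspended fourth = A-sharp, D-sharp, E-sharp, G-sharp.
Shared: none.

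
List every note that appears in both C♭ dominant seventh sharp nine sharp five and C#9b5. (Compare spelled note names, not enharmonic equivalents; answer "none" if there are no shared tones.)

G

C♭ dominant seventh sharp nine sharp five = Cb, Eb, G, Bbb, D.
C#9b5 = C#, E#, G, B, D#.
Shared: G.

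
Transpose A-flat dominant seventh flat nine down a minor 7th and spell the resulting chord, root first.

B♭ D F A♭ C♭

A minor 7th down from A♭ is B♭, so the new chord is B♭ dominant seventh flat nine.
- root: B♭
- major 3rd: D
- perfect 5th: F
- minor 7th: A♭
- minor 9th: C♭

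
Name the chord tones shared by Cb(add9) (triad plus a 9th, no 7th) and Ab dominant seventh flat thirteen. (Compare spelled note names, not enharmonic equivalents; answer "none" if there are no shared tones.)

Cb(add9) = Cb, Eb, Gb, Db.
Ab dominant seventh flat thirteen = Ab, C, Eb, Gb, Fb.
Shared: Eb, Gb.

Eb – Gb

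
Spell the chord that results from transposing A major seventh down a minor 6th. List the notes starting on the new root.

C-sharp, E-sharp, G-sharp, B-sharp

A down a minor 6th → C-sharp. New chord: C-sharp major seventh.
- root: C-sharp
- major 3rd: E-sharp
- perfect 5th: G-sharp
- major 7th: B-sharp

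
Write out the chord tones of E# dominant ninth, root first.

E# dominant ninth: dominant ninth on E#.
root → E#
3rd (major 3rd) → G##
5th (perfect 5th) → B#
7th (minor 7th) → D#
9th (major 9th) → F##

E# – G## – B# – D# – F##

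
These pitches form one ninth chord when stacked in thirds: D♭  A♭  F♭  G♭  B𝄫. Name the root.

G♭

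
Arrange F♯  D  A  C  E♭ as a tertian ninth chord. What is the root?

D

Stacking in thirds gives D – F♯ – A – C – E♭, so D is the root — D dominant seventh flat nine.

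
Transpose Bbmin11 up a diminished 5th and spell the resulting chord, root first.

A diminished 5th up from Bb is Fb, so the new chord is Fb minor eleventh.
Fb — root
Abb — minor 3rd
Cb — perfect 5th
Ebb — minor 7th
Gb — major 9th
Bbb — perfect 11th

Fb, Abb, Cb, Ebb, Gb, Bbb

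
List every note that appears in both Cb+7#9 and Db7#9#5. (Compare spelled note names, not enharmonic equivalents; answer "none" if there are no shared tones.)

Cb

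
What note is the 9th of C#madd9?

D#

C#madd9 is built on C#; its 9th is a major 9th above the root.
A second above C uses the letter D, and the major 9th above C# is D#.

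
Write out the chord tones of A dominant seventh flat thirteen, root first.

A  C-sharp  E  G  F

A dominant seventh flat thirteen is a dominant seventh flat thirteen built on A.
Root: A
Major 3rd (3rd): C-sharp
Perfect 5th (5th): E
Minor 7th (7th): G
Minor 13th (13th): F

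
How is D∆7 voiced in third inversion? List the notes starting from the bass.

In root position, D∆7 is D–F#–A–C#.
Third inversion puts the seventh (C#) in the bass.

C#, D, F#, A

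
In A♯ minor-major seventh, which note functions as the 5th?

Root of A♯ minor-major seventh = A#. The 5th is a perfect 5th: A# up a perfect 5th → E#.

E#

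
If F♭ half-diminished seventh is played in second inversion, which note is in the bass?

F♭ half-diminished seventh = F♭–A𝄫–C𝄫–E𝄫. Second inversion → fifth in the bass = C𝄫.

C𝄫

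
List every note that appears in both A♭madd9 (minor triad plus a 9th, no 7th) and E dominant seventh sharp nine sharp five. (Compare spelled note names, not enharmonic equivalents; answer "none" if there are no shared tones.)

A♭madd9: A♭ C♭ E♭ B♭
E dominant seventh sharp nine sharp five: E G♯ B♯ D F𝄪
Common to both → none.

none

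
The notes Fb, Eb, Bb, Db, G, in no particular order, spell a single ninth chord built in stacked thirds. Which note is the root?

Arranged so that each adjacent pair is a third by letter name: Eb – G – Bb – Db – Fb.
The bottom of that stack, Eb, is the root (this is Eb dominant seventh flat nine).

Eb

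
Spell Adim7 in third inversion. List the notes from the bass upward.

Gb  A  C  Eb

In root position, Adim7 is A–C–Eb–Gb.
Third inversion puts the seventh (Gb) in the bass.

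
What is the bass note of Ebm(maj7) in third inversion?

D

Ebm(maj7) = E♭–G♭–B♭–D. Third inversion → seventh in the bass = D.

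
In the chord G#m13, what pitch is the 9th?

A#

G#m13 is built on G#; its 9th is a major 9th above the root.
A second above G uses the letter A, and the major 9th above G# is A#.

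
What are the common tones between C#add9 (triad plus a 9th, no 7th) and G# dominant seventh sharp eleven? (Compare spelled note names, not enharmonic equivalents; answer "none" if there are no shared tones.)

G♯, D♯

C#add9 = C♯, E♯, G♯, D♯.
G# dominant seventh sharp eleven = G♯, B♯, D♯, F♯, C𝄪.
Shared: G♯, D♯.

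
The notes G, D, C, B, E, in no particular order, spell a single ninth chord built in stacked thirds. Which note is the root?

Stacking in thirds gives C – E – G – B – D, so C is the root — C major ninth.

C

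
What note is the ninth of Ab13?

Bb

Root of Ab13 = Ab. The 9th is a major 9th: Ab up a major 9th → Bb.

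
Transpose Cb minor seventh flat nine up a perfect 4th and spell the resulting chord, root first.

F-flat, A-double-flat, C-flat, E-double-flat, G-double-flat

A perfect 4th up from C-flat is F-flat, so the new chord is F-flat minor seventh flat nine.
- root: F-flat
- minor 3rd: A-double-flat
- perfect 5th: C-flat
- minor 7th: E-double-flat
- minor 9th: G-double-flat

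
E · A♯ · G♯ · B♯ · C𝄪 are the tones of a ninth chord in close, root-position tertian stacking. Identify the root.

Stacking in thirds gives A♯ – C𝄪 – E – G♯ – B♯, so A♯ is the root — A♯ dominant ninth flat five.

A♯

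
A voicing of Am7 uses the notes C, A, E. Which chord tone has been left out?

G

The full Am7 chord is A, C, E, G.
Comparing with the voicing, the minor 7th (7th) — G — is absent.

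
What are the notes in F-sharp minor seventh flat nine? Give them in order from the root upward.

F-sharp – A – C-sharp – E – G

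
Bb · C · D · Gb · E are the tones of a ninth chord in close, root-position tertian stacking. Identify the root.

C

Stacking in thirds gives C – E – Gb – Bb – D, so C is the root — C dominant ninth flat five.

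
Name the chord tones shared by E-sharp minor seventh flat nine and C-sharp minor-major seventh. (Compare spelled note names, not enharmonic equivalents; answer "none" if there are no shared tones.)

G-sharp, B-sharp

E-sharp minor seventh flat nine: E-sharp G-sharp B-sharp D-sharp F-sharp
C-sharp minor-major seventh: C-sharp E G-sharp B-sharp
Common to both → G-sharp, B-sharp.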